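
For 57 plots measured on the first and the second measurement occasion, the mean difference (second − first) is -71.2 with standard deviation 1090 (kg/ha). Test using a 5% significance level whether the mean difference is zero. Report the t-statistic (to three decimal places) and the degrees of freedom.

H0: μ_d = 0; H1: μ_d ≠ 0 (paired t-test on the differences, two-sided).
t = d̄/(s_d/√n) = -71.2/(1090/√57) = -0.493
df = n − 1 = 56
Two-sided p-value ≈ 0.624
Since p ≈ 0.624 > α = 0.05, fail to reject H0; the evidence is not statistically significant.

t = -0.493, df = 56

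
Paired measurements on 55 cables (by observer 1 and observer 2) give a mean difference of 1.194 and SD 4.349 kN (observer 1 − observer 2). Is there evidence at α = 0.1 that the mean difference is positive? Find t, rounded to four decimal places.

H0: μ_d = 0; H1: μ_d > 0 (paired t-test on the differences, right-tailed).
t = d̄/(s_d/√n) = 1.194/(4.349/√55) = 2.0361
df = n − 1 = 54
p-value = P(T ≥ 2.0361) ≈ 0.023
Since p ≈ 0.023 < α = 0.1, reject H0; the data support H1.

2.0361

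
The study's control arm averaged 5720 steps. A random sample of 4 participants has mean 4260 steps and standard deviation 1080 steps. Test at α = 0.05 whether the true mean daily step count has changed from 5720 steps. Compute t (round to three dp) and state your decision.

t = -2.704; fail to reject H0

H0: μ = 5720; H1: μ ≠ 5720 (one-sample t-test, two-sided).
t = (x̄ − μ₀)/(s/√n) = (4260 − 5720)/(1080/√4) = -2.704
df = n − 1 = 3
Two-sided p-value ≈ 0.074
Since p ≈ 0.074 > α = 0.05, fail to reject H0; the evidence is not statistically significant.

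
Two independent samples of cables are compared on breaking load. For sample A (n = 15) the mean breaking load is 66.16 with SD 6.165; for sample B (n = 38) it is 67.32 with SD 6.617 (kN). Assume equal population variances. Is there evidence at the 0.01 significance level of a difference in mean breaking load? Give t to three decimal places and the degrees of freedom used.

Let group 1 = sample A, group 2 = sample B. H0: μ_1 = μ_2; H1: μ_1 ≠ μ_2 (two-sample pooled-variance t-test, two-sided).
s_p² = [(15−1)·6.165² + (38−1)·6.617²]/(15+38−2) = 42.1987
t = (66.16 − 67.32)/√[42.1987·(1/15 + 1/38)] = -0.586
df = n₁ + n₂ − 2 = 51
Two-sided p-value ≈ 0.5607
Since p ≈ 0.5607 > α = 0.01, fail to reject H0; the data do not provide sufficient evidence against H0.

t = -0.586, df = 51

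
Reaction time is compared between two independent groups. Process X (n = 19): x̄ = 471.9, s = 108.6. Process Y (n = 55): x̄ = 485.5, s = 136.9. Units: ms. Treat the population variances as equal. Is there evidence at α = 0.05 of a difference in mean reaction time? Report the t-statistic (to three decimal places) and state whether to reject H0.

t = -0.392; fail to reject H0

Let group 1 = process X, group 2 = process Y. H0: μ_1 = μ_2; H1: μ_1 ≠ μ_2 (two-sample pooled-variance t-test, two-sided).
s_p² = [(19−1)·108.6² + (55−1)·136.9²]/(19+55−2) = 17004.7
t = (471.9 − 485.5)/√[17004.7·(1/19 + 1/55)] = -0.392
df = n₁ + n₂ − 2 = 72
Two-sided p-value ≈ 0.6963
Since p ≈ 0.6963 > α = 0.05, fail to reject H0; the data do not provide sufficient evidence against H0.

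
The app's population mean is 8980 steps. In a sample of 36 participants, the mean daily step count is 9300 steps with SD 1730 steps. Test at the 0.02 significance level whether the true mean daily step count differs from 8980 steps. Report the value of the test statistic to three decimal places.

1.110

H0: μ = 8980; H1: μ ≠ 8980 (one-sample t-test, two-sided).
t = (x̄ − μ₀)/(s/√n) = (9300 − 8980)/(1730/√36) = 1.110
df = n − 1 = 35
Two-sided p-value ≈ 0.2746
Since p ≈ 0.2746 > α = 0.02, fail to reject H0; the evidence is not statistically significant.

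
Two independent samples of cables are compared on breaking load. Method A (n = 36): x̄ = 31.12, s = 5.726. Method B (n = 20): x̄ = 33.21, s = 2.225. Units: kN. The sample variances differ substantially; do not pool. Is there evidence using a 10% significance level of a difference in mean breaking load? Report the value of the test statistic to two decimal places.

Let group 1 = method A, group 2 = method B. H0: μ_1 = μ_2; H1: μ_1 ≠ μ_2 (Welch's two-sample t-test, two-sided).
t = (x̄_1 − x̄_2)/√(s_1²/n_1 + s_2²/n_2) = (31.12 − 33.21)/√(5.726²/36 + 2.225²/20) = -1.94
Welch–Satterthwaite df ≈ 49.83
Two-sided p-value ≈ 0.058
Since p ≈ 0.058 < α = 0.1, reject H0; the evidence is statistically significant.

-1.94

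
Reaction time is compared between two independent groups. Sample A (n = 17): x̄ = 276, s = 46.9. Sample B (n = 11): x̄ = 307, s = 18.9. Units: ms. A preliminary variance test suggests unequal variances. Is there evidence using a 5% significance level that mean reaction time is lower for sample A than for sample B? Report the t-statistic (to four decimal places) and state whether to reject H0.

Let group 1 = sample A, group 2 = sample B. H0: μ_1 = μ_2; H1: μ_1 < μ_2 (Welch's two-sample t-test, left-tailed).
t = (x̄_1 − x̄_2)/√(s_1²/n_1 + s_2²/n_2) = (276 − 307)/√(46.9²/17 + 18.9²/11) = -2.4366
Welch–Satterthwaite df ≈ 22.75
p-value = P(T ≤ -2.4366) ≈ 0.012
Since p ≈ 0.012 < α = 0.05, reject H0; the data support H1.

t = -2.4366; reject H0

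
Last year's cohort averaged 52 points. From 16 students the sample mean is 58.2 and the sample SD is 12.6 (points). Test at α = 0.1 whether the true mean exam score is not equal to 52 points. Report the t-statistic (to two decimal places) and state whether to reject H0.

H0: μ = 52; H1: μ ≠ 52 (one-sample t-test, two-sided).
t = (x̄ − μ₀)/(s/√n) = (58.2 − 52)/(12.6/√16) = 1.97
df = n − 1 = 15
Two-sided p-value ≈ 0.0678
Since p ≈ 0.0678 < α = 0.1, reject H0; the data support H1.

t = 1.97; reject H0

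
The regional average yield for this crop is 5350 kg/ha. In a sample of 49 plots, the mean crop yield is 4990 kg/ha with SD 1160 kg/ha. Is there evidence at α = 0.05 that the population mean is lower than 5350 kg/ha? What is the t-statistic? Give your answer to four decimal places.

H0: μ = 5350; H1: μ < 5350 (one-sample t-test, left-tailed).
t = (x̄ − μ₀)/(s/√n) = (4990 − 5350)/(1160/√49) = -2.1724
df = n − 1 = 48
p-value = P(T ≤ -2.1724) ≈ 0.0174
Since p ≈ 0.0174 < α = 0.05, reject H0; the evidence is statistically significant.

-2.1724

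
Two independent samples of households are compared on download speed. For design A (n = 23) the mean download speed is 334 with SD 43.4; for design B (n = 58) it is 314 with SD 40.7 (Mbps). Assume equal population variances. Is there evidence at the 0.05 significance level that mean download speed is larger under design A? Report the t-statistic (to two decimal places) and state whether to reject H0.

Let group 1 = design A, group 2 = design B. H0: μ_1 = μ_2; H1: μ_1 > μ_2 (two-sample pooled-variance t-test, right-tailed).
s_p² = [(23−1)·43.4² + (58−1)·40.7²]/(23+58−2) = 1719.72
t = (334 − 314)/√[1719.72·(1/23 + 1/58)] = 1.96
df = n₁ + n₂ − 2 = 79
p-value = P(T ≥ 1.96) ≈ 0.027
Since p ≈ 0.027 < α = 0.05, reject H0; the evidence is statistically significant.

t = 1.96; reject H0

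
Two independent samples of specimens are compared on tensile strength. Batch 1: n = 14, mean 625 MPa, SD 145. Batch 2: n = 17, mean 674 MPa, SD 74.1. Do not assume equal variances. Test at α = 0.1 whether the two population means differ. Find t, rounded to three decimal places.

Let group 1 = batch 1, group 2 = batch 2. H0: μ_1 = μ_2; H1: μ_1 ≠ μ_2 (Welch's two-sample t-test, two-sided).
t = (x̄_1 − x̄_2)/√(s_1²/n_1 + s_2²/n_2) = (625 − 674)/√(145²/14 + 74.1²/17) = -1.147
Welch–Satterthwaite df ≈ 18.50
Two-sided p-value ≈ 0.266
Since p ≈ 0.266 > α = 0.1, fail to reject H0; the data do not provide sufficient evidence against H0.

-1.147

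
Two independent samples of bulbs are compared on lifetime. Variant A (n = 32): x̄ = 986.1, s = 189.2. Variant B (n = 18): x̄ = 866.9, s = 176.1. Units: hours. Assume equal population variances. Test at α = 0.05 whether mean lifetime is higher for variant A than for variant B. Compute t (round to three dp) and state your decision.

t = 2.191; reject H0

Let group 1 = variant A, group 2 = variant B. H0: μ_1 = μ_2; H1: μ_1 > μ_2 (two-sample pooled-variance t-test, right-tailed).
s_p² = [(32−1)·189.2² + (18−1)·176.1²]/(32+18−2) = 34101.8
t = (986.1 − 866.9)/√[34101.8·(1/32 + 1/18)] = 2.191
df = n₁ + n₂ − 2 = 48
p-value = P(T ≥ 2.191) ≈ 0.0167
Since p ≈ 0.0167 < α = 0.05, reject H0; the evidence is statistically significant.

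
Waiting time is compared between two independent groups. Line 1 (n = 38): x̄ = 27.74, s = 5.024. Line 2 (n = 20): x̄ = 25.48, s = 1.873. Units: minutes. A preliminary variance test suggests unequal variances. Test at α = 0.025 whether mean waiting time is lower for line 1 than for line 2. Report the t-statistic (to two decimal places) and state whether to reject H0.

t = 2.47; fail to reject H0

Let group 1 = line 1, group 2 = line 2. H0: μ_1 = μ_2; H1: μ_1 < μ_2 (Welch's two-sample t-test, left-tailed).
t = (x̄_1 − x̄_2)/√(s_1²/n_1 + s_2²/n_2) = (27.74 − 25.48)/√(5.024²/38 + 1.873²/20) = 2.47
Welch–Satterthwaite df ≈ 52.05
p-value = P(T ≤ 2.47) ≈ 0.992
Since p ≈ 0.992 > α = 0.025, fail to reject H0; the data do not provide sufficient evidence against H0.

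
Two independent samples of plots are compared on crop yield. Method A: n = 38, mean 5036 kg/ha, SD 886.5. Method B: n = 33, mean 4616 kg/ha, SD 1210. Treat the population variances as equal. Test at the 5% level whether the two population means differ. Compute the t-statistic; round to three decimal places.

Let group 1 = method A, group 2 = method B. H0: μ_1 = μ_2; H1: μ_1 ≠ μ_2 (two-sample pooled-variance t-test, two-sided).
s_p² = [(38−1)·886.5² + (33−1)·1210²]/(38+33−2) = 1100420
t = (5036 − 4616)/√[1100420·(1/38 + 1/33)] = 1.683
df = n₁ + n₂ − 2 = 69
Two-sided p-value ≈ 0.0970
Since p ≈ 0.0970 > α = 0.05, fail to reject H0; the evidence is not statistically significant.

1.683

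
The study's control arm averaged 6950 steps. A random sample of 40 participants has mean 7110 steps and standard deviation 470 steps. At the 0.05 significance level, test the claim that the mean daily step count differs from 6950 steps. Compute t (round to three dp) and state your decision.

H0: μ = 6950; H1: μ ≠ 6950 (one-sample t-test, two-sided).
t = (x̄ − μ₀)/(s/√n) = (7110 − 6950)/(470/√40) = 2.153
df = n − 1 = 39
Two-sided p-value ≈ 0.038
Since p ≈ 0.038 < α = 0.05, reject H0; the data support H1.

t = 2.153; reject H0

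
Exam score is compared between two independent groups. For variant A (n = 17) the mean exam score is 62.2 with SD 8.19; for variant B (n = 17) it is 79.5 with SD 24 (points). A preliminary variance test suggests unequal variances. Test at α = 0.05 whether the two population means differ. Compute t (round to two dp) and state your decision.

t = -2.81; reject H0

Let group 1 = variant A, group 2 = variant B. H0: μ_1 = μ_2; H1: μ_1 ≠ μ_2 (Welch's two-sample t-test, two-sided).
t = (x̄_1 − x̄_2)/√(s_1²/n_1 + s_2²/n_2) = (62.2 − 79.5)/√(8.19²/17 + 24²/17) = -2.81
Welch–Satterthwaite df ≈ 19.68
Two-sided p-value ≈ 0.011
Since p ≈ 0.011 < α = 0.05, reject H0; the data support H1.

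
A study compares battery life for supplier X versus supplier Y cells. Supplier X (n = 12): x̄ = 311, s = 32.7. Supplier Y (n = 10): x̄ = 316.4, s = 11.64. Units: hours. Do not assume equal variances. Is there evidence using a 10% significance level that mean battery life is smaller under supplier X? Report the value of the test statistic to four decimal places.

Let group 1 = supplier X, group 2 = supplier Y. H0: μ_1 = μ_2; H1: μ_1 < μ_2 (Welch's two-sample t-test, left-tailed).
t = (x̄_1 − x̄_2)/√(s_1²/n_1 + s_2²/n_2) = (311 − 316.4)/√(32.7²/12 + 11.64²/10) = -0.5330
Welch–Satterthwaite df ≈ 14.20
p-value = P(T ≤ -0.5330) ≈ 0.301
Since p ≈ 0.301 > α = 0.1, fail to reject H0; the evidence is not statistically significant.

-0.5330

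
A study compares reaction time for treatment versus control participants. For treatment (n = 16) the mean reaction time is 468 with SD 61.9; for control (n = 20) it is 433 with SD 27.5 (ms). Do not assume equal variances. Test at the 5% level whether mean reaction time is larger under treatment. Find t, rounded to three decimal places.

2.102

Let group 1 = treatment, group 2 = control. H0: μ_1 = μ_2; H1: μ_1 > μ_2 (Welch's two-sample t-test, right-tailed).
t = (x̄_1 − x̄_2)/√(s_1²/n_1 + s_2²/n_2) = (468 − 433)/√(61.9²/16 + 27.5²/20) = 2.102
Welch–Satterthwaite df ≈ 19.72
p-value = P(T ≥ 2.102) ≈ 0.0243
Since p ≈ 0.0243 < α = 0.05, reject H0; the data support H1.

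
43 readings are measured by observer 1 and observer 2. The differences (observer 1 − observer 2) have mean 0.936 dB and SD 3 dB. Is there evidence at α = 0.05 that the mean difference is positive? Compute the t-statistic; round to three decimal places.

2.046

H0: μ_d = 0; H1: μ_d > 0 (paired t-test on the differences, right-tailed).
t = d̄/(s_d/√n) = 0.936/(3/√43) = 2.046
df = n − 1 = 42
p-value = P(T ≥ 2.046) ≈ 0.0235
Since p ≈ 0.0235 < α = 0.05, reject H0; the evidence is statistically significant.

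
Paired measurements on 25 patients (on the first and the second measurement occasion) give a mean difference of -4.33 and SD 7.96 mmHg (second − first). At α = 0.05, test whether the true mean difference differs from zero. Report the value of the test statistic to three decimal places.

H0: μ_d = 0; H1: μ_d ≠ 0 (paired t-test on the differences, two-sided).
t = d̄/(s_d/√n) = -4.33/(7.96/√25) = -2.720
df = n − 1 = 24
Two-sided p-value ≈ 0.012
Since p ≈ 0.012 < α = 0.05, reject H0; the data support H1.

-2.720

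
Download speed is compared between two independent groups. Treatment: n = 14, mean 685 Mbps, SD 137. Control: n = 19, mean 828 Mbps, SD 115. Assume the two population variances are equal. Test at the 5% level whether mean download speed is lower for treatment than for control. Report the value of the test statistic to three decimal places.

Let group 1 = treatment, group 2 = control. H0: μ_1 = μ_2; H1: μ_1 < μ_2 (two-sample pooled-variance t-test, left-tailed).
s_p² = [(14−1)·137² + (19−1)·115²]/(14+19−2) = 15549.9
t = (685 − 828)/√[15549.9·(1/14 + 1/19)] = -3.256
df = n₁ + n₂ − 2 = 31
p-value = P(T ≤ -3.256) ≈ 0.001
Since p ≈ 0.001 < α = 0.05, reject H0; the evidence is statistically significant.

-3.256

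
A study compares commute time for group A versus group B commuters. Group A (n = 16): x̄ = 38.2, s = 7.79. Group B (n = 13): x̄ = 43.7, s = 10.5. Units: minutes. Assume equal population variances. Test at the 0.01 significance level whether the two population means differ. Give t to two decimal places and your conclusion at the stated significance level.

Let group 1 = group A, group 2 = group B. H0: μ_1 = μ_2; H1: μ_1 ≠ μ_2 (two-sample pooled-variance t-test, two-sided).
s_p² = [(16−1)·7.79² + (13−1)·10.5²]/(16+13−2) = 82.7134
t = (38.2 − 43.7)/√[82.7134·(1/16 + 1/13)] = -1.62
df = n₁ + n₂ − 2 = 27
Two-sided p-value ≈ 0.117
Since p ≈ 0.117 > α = 0.01, fail to reject H0; the evidence is not statistically significant.

t = -1.62; fail to reject H0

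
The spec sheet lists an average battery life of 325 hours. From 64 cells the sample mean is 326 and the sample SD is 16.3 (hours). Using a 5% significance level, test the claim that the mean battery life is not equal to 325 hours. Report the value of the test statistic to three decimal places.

0.491

H0: μ = 325; H1: μ ≠ 325 (one-sample t-test, two-sided).
t = (x̄ − μ₀)/(s/√n) = (326 − 325)/(16.3/√64) = 0.491
df = n − 1 = 63
Two-sided p-value ≈ 0.625
Since p ≈ 0.625 > α = 0.05, fail to reject H0; the data do not provide sufficient evidence against H0.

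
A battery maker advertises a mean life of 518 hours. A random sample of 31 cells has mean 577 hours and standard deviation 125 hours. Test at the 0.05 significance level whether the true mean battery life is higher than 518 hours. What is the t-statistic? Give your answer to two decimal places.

2.63

H0: μ = 518; H1: μ > 518 (one-sample t-test, right-tailed).
t = (x̄ − μ₀)/(s/√n) = (577 − 518)/(125/√31) = 2.63
df = n − 1 = 30
p-value = P(T ≥ 2.63) ≈ 0.007
Since p ≈ 0.007 < α = 0.05, reject H0; the data support H1.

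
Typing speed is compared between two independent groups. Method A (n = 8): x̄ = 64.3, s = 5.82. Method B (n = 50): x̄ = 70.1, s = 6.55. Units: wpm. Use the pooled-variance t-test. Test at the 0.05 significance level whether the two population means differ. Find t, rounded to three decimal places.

Let group 1 = method A, group 2 = method B. H0: μ_1 = μ_2; H1: μ_1 ≠ μ_2 (two-sample pooled-variance t-test, two-sided).
s_p² = [(8−1)·5.82² + (50−1)·6.55²]/(8+50−2) = 41.7737
t = (64.3 − 70.1)/√[41.7737·(1/8 + 1/50)] = -2.357
df = n₁ + n₂ − 2 = 56
Two-sided p-value ≈ 0.0220
Since p ≈ 0.0220 < α = 0.05, reject H0; the data support H1.

-2.357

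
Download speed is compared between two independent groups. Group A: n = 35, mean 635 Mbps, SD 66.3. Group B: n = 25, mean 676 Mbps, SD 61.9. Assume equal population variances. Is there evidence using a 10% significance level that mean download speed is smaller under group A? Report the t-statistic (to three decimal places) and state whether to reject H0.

Let group 1 = group A, group 2 = group B. H0: μ_1 = μ_2; H1: μ_1 < μ_2 (two-sample pooled-variance t-test, left-tailed).
s_p² = [(35−1)·66.3² + (25−1)·61.9²]/(35+25−2) = 4162.28
t = (635 − 676)/√[4162.28·(1/35 + 1/25)] = -2.427
df = n₁ + n₂ − 2 = 58
p-value = P(T ≤ -2.427) ≈ 0.009
Since p ≈ 0.009 < α = 0.1, reject H0; the evidence is statistically significant.

t = -2.427; reject H0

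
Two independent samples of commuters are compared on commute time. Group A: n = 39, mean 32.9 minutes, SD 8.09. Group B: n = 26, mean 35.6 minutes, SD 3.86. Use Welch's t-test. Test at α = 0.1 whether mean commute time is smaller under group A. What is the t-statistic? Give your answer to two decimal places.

Let group 1 = group A, group 2 = group B. H0: μ_1 = μ_2; H1: μ_1 < μ_2 (Welch's two-sample t-test, left-tailed).
t = (x̄_1 − x̄_2)/√(s_1²/n_1 + s_2²/n_2) = (32.9 − 35.6)/√(8.09²/39 + 3.86²/26) = -1.80
Welch–Satterthwaite df ≈ 58.09
p-value = P(T ≤ -1.80) ≈ 0.0386
Since p ≈ 0.0386 < α = 0.1, reject H0; the evidence is statistically significant.

-1.80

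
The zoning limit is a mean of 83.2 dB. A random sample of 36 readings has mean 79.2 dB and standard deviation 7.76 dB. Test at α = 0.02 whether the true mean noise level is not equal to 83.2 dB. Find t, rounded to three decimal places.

H0: μ = 83.2; H1: μ ≠ 83.2 (one-sample t-test, two-sided).
t = (x̄ − μ₀)/(s/√n) = (79.2 − 83.2)/(7.76/√36) = -3.093
df = n − 1 = 35
Two-sided p-value ≈ 0.0039
Since p ≈ 0.0039 < α = 0.02, reject H0; the data support H1.

-3.093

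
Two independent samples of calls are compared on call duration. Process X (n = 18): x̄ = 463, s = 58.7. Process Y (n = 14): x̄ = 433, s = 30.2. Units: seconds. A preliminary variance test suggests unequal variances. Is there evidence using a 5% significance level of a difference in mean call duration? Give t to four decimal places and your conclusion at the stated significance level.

t = 1.8729; fail to reject H0

Let group 1 = process X, group 2 = process Y. H0: μ_1 = μ_2; H1: μ_1 ≠ μ_2 (Welch's two-sample t-test, two-sided).
t = (x̄_1 − x̄_2)/√(s_1²/n_1 + s_2²/n_2) = (463 − 433)/√(58.7²/18 + 30.2²/14) = 1.8729
Welch–Satterthwaite df ≈ 26.52
Two-sided p-value ≈ 0.0721
Since p ≈ 0.0721 > α = 0.05, fail to reject H0; the data do not provide sufficient evidence against H0.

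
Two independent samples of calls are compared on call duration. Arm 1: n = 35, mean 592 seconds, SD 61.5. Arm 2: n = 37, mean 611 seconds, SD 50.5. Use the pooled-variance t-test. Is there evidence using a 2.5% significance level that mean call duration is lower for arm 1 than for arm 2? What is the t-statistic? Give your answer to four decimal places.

-1.4360

Let group 1 = arm 1, group 2 = arm 2. H0: μ_1 = μ_2; H1: μ_1 < μ_2 (two-sample pooled-variance t-test, left-tailed).
s_p² = [(35−1)·61.5² + (37−1)·50.5²]/(35+37−2) = 3148.65
t = (592 − 611)/√[3148.65·(1/35 + 1/37)] = -1.4360
df = n₁ + n₂ − 2 = 70
p-value = P(T ≤ -1.4360) ≈ 0.078
Since p ≈ 0.078 > α = 0.025, fail to reject H0; the evidence is not statistically significant.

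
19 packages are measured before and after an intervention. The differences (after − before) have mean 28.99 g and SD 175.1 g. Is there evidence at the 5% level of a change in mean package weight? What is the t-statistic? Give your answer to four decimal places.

H0: μ_d = 0; H1: μ_d ≠ 0 (paired t-test on the differences, two-sided).
t = d̄/(s_d/√n) = 28.99/(175.1/√19) = 0.7217
df = n − 1 = 18
Two-sided p-value ≈ 0.480
Since p ≈ 0.480 > α = 0.05, fail to reject H0; the data do not provide sufficient evidence against H0.

0.7217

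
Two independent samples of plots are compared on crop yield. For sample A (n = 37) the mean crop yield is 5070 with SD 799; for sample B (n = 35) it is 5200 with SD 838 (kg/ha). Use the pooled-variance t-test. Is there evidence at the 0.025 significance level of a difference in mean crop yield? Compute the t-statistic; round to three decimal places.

Let group 1 = sample A, group 2 = sample B. H0: μ_1 = μ_2; H1: μ_1 ≠ μ_2 (two-sample pooled-variance t-test, two-sided).
s_p² = [(37−1)·799² + (35−1)·838²]/(37+35−2) = 669410
t = (5070 − 5200)/√[669410·(1/37 + 1/35)] = -0.674
df = n₁ + n₂ − 2 = 70
Two-sided p-value ≈ 0.5026
Since p ≈ 0.5026 > α = 0.025, fail to reject H0; the data do not provide sufficient evidence against H0.

-0.674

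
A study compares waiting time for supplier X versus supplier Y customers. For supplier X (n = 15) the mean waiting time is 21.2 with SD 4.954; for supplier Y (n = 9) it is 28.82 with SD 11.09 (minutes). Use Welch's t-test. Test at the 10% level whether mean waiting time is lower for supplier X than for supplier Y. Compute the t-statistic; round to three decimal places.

-1.948

Let group 1 = supplier X, group 2 = supplier Y. H0: μ_1 = μ_2; H1: μ_1 < μ_2 (Welch's two-sample t-test, left-tailed).
t = (x̄_1 − x̄_2)/√(s_1²/n_1 + s_2²/n_2) = (21.2 − 28.82)/√(4.954²/15 + 11.09²/9) = -1.948
Welch–Satterthwaite df ≈ 9.95
p-value = P(T ≤ -1.948) ≈ 0.0401
Since p ≈ 0.0401 < α = 0.1, reject H0; the evidence is statistically significant.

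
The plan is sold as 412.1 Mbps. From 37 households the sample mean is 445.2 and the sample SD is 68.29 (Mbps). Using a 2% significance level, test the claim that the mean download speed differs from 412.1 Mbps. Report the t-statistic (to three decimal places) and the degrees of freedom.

t = 2.948, df = 36

H0: μ = 412.1; H1: μ ≠ 412.1 (one-sample t-test, two-sided).
t = (x̄ − μ₀)/(s/√n) = (445.2 − 412.1)/(68.29/√37) = 2.948
df = n − 1 = 36
Two-sided p-value ≈ 0.0056
Since p ≈ 0.0056 < α = 0.02, reject H0; the evidence is statistically significant.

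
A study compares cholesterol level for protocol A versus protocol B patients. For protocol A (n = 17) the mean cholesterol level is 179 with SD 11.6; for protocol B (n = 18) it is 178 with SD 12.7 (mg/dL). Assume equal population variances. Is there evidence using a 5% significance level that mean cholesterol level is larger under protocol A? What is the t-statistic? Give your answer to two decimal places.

Let group 1 = protocol A, group 2 = protocol B. H0: μ_1 = μ_2; H1: μ_1 > μ_2 (two-sample pooled-variance t-test, right-tailed).
s_p² = [(17−1)·11.6² + (18−1)·12.7²]/(17+18−2) = 148.33
t = (179 − 178)/√[148.33·(1/17 + 1/18)] = 0.24
df = n₁ + n₂ − 2 = 33
p-value = P(T ≥ 0.24) ≈ 0.4048
Since p ≈ 0.4048 > α = 0.05, fail to reject H0; the evidence is not statistically significant.

0.24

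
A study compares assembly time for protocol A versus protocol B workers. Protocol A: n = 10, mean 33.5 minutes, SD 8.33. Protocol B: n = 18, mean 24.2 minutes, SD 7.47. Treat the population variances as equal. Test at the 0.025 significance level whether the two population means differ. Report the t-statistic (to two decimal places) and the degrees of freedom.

Let group 1 = protocol A, group 2 = protocol B. H0: μ_1 = μ_2; H1: μ_1 ≠ μ_2 (two-sample pooled-variance t-test, two-sided).
s_p² = [(10−1)·8.33² + (18−1)·7.47²]/(10+18−2) = 60.5044
t = (33.5 − 24.2)/√[60.5044·(1/10 + 1/18)] = 3.03
df = n₁ + n₂ − 2 = 26
Two-sided p-value ≈ 0.005
Since p ≈ 0.005 < α = 0.025, reject H0; the evidence is statistically significant.

t = 3.03, df = 26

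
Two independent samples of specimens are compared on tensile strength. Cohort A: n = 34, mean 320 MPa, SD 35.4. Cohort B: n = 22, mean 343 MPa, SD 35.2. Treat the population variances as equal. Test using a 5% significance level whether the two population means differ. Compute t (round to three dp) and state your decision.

Let group 1 = cohort A, group 2 = cohort B. H0: μ_1 = μ_2; H1: μ_1 ≠ μ_2 (two-sample pooled-variance t-test, two-sided).
s_p² = [(34−1)·35.4² + (22−1)·35.2²]/(34+22−2) = 1247.67
t = (320 − 343)/√[1247.67·(1/34 + 1/22)] = -2.380
df = n₁ + n₂ − 2 = 54
Two-sided p-value ≈ 0.0209
Since p ≈ 0.0209 < α = 0.05, reject H0; the data support H1.

t = -2.380; reject H0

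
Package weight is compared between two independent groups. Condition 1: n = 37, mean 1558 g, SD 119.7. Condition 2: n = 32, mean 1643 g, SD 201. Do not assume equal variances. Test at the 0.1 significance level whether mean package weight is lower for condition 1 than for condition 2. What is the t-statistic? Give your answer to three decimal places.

Let group 1 = condition 1, group 2 = condition 2. H0: μ_1 = μ_2; H1: μ_1 < μ_2 (Welch's two-sample t-test, left-tailed).
t = (x̄_1 − x̄_2)/√(s_1²/n_1 + s_2²/n_2) = (1558 − 1643)/√(119.7²/37 + 201²/32) = -2.093
Welch–Satterthwaite df ≈ 48.97
p-value = P(T ≤ -2.093) ≈ 0.021
Since p ≈ 0.021 < α = 0.1, reject H0; the data support H1.

-2.093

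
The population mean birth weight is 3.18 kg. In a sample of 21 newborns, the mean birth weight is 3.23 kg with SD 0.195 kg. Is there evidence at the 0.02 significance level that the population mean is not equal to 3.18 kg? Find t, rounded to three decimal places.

1.175

H0: μ = 3.18; H1: μ ≠ 3.18 (one-sample t-test, two-sided).
t = (x̄ − μ₀)/(s/√n) = (3.23 − 3.18)/(0.195/√21) = 1.175
df = n − 1 = 20
Two-sided p-value ≈ 0.254
Since p ≈ 0.254 > α = 0.02, fail to reject H0; the evidence is not statistically significant.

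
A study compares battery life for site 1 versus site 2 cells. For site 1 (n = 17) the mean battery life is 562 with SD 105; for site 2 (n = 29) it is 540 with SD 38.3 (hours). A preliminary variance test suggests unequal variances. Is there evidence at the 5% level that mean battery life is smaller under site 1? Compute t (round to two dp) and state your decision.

Let group 1 = site 1, group 2 = site 2. H0: μ_1 = μ_2; H1: μ_1 < μ_2 (Welch's two-sample t-test, left-tailed).
t = (x̄_1 − x̄_2)/√(s_1²/n_1 + s_2²/n_2) = (562 − 540)/√(105²/17 + 38.3²/29) = 0.83
Welch–Satterthwaite df ≈ 18.53
p-value = P(T ≤ 0.83) ≈ 0.792
Since p ≈ 0.792 > α = 0.05, fail to reject H0; the data do not provide sufficient evidence against H0.

t = 0.83; fail to reject H0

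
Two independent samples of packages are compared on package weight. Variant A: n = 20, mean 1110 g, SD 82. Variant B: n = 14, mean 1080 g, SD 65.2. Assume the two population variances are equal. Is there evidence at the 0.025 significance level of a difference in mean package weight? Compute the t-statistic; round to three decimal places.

Let group 1 = variant A, group 2 = variant B. H0: μ_1 = μ_2; H1: μ_1 ≠ μ_2 (two-sample pooled-variance t-test, two-sided).
s_p² = [(20−1)·82² + (14−1)·65.2²]/(20+14−2) = 5719.36
t = (1110 − 1080)/√[5719.36·(1/20 + 1/14)] = 1.138
df = n₁ + n₂ − 2 = 32
Two-sided p-value ≈ 0.2634
Since p ≈ 0.2634 > α = 0.025, fail to reject H0; the evidence is not statistically significant.

1.138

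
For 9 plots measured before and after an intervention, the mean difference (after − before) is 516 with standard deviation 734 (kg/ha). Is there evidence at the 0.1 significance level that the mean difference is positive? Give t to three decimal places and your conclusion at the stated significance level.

H0: μ_d = 0; H1: μ_d > 0 (paired t-test on the differences, right-tailed).
t = d̄/(s_d/√n) = 516/(734/√9) = 2.109
df = n − 1 = 8
p-value = P(T ≥ 2.109) ≈ 0.034
Since p ≈ 0.034 < α = 0.1, reject H0; the data support H1.

t = 2.109; reject H0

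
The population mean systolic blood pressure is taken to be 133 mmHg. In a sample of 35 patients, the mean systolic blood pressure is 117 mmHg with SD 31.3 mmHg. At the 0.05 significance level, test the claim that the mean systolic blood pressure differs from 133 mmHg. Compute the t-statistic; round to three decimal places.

-3.024

H0: μ = 133; H1: μ ≠ 133 (one-sample t-test, two-sided).
t = (x̄ − μ₀)/(s/√n) = (117 − 133)/(31.3/√35) = -3.024
df = n − 1 = 34
Two-sided p-value ≈ 0.0047
Since p ≈ 0.0047 < α = 0.05, reject H0; the evidence is statistically significant.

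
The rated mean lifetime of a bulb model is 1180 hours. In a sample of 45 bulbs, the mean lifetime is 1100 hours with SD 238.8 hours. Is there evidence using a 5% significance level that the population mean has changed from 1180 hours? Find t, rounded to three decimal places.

-2.247

H0: μ = 1180; H1: μ ≠ 1180 (one-sample t-test, two-sided).
t = (x̄ − μ₀)/(s/√n) = (1100 − 1180)/(238.8/√45) = -2.247
df = n − 1 = 44
Two-sided p-value ≈ 0.030
Since p ≈ 0.030 < α = 0.05, reject H0; the evidence is statistically significant.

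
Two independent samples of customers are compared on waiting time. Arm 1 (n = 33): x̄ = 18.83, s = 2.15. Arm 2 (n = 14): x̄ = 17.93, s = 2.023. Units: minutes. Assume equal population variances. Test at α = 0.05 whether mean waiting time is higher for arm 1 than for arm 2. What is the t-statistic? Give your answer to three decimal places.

1.335

Let group 1 = arm 1, group 2 = arm 2. H0: μ_1 = μ_2; H1: μ_1 > μ_2 (two-sample pooled-variance t-test, right-tailed).
s_p² = [(33−1)·2.15² + (14−1)·2.023²]/(33+14−2) = 4.4694
t = (18.83 − 17.93)/√[4.4694·(1/33 + 1/14)] = 1.335
df = n₁ + n₂ − 2 = 45
p-value = P(T ≥ 1.335) ≈ 0.094
Since p ≈ 0.094 > α = 0.05, fail to reject H0; the evidence is not statistically significant.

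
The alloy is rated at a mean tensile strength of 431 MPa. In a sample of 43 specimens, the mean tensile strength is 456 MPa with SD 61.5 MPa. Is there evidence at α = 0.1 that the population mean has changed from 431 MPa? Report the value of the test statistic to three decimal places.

H0: μ = 431; H1: μ ≠ 431 (one-sample t-test, two-sided).
t = (x̄ − μ₀)/(s/√n) = (456 − 431)/(61.5/√43) = 2.666
df = n − 1 = 42
Two-sided p-value ≈ 0.011
Since p ≈ 0.011 < α = 0.1, reject H0; the evidence is statistically significant.

2.666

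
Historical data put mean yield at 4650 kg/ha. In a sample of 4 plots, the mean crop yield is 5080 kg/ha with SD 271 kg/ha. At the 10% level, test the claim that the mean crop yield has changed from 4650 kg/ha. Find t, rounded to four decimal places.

H0: μ = 4650; H1: μ ≠ 4650 (one-sample t-test, two-sided).
t = (x̄ − μ₀)/(s/√n) = (5080 − 4650)/(271/√4) = 3.1734
df = n − 1 = 3
Two-sided p-value ≈ 0.0503
Since p ≈ 0.0503 < α = 0.1, reject H0; the data support H1.

3.1734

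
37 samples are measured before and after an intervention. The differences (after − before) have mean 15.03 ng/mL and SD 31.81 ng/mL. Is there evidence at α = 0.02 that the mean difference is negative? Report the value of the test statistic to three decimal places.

2.874

H0: μ_d = 0; H1: μ_d < 0 (paired t-test on the differences, left-tailed).
t = d̄/(s_d/√n) = 15.03/(31.81/√37) = 2.874
df = n − 1 = 36
p-value = P(T ≤ 2.874) ≈ 0.9966
Since p ≈ 0.9966 > α = 0.02, fail to reject H0; the evidence is not statistically significant.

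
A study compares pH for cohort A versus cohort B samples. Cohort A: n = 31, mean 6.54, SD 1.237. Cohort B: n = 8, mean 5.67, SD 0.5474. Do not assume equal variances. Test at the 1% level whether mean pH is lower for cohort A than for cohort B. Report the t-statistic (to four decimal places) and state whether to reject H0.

t = 2.9527; fail to reject H0

Let group 1 = cohort A, group 2 = cohort B. H0: μ_1 = μ_2; H1: μ_1 < μ_2 (Welch's two-sample t-test, left-tailed).
t = (x̄_1 − x̄_2)/√(s_1²/n_1 + s_2²/n_2) = (6.54 − 5.67)/√(1.237²/31 + 0.5474²/8) = 2.9527
Welch–Satterthwaite df ≈ 26.76
p-value = P(T ≤ 2.9527) ≈ 0.9968
Since p ≈ 0.9968 > α = 0.01, fail to reject H0; the data do not provide sufficient evidence against H0.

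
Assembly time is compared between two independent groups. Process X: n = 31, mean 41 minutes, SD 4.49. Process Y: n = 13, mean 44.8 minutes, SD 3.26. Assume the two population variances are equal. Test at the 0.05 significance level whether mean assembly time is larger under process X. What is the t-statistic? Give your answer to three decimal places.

-2.754

Let group 1 = process X, group 2 = process Y. H0: μ_1 = μ_2; H1: μ_1 > μ_2 (two-sample pooled-variance t-test, right-tailed).
s_p² = [(31−1)·4.49² + (13−1)·3.26²]/(31+13−2) = 17.4365
t = (41 − 44.8)/√[17.4365·(1/31 + 1/13)] = -2.754
df = n₁ + n₂ − 2 = 42
p-value = P(T ≥ -2.754) ≈ 0.996
Since p ≈ 0.996 > α = 0.05, fail to reject H0; the evidence is not statistically significant.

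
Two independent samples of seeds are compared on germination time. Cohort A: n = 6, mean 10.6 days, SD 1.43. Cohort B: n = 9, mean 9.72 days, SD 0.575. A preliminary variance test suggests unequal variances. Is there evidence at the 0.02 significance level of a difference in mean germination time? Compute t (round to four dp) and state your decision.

Let group 1 = cohort A, group 2 = cohort B. H0: μ_1 = μ_2; H1: μ_1 ≠ μ_2 (Welch's two-sample t-test, two-sided).
t = (x̄_1 − x̄_2)/√(s_1²/n_1 + s_2²/n_2) = (10.6 − 9.72)/√(1.43²/6 + 0.575²/9) = 1.4322
Welch–Satterthwaite df ≈ 6.09
Two-sided p-value ≈ 0.2013
Since p ≈ 0.2013 > α = 0.02, fail to reject H0; the evidence is not statistically significant.

t = 1.4322; fail to reject H0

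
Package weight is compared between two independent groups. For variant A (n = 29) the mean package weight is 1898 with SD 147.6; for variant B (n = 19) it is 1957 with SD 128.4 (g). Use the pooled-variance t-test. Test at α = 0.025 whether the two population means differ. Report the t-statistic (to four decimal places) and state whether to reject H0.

Let group 1 = variant A, group 2 = variant B. H0: μ_1 = μ_2; H1: μ_1 ≠ μ_2 (two-sample pooled-variance t-test, two-sided).
s_p² = [(29−1)·147.6² + (19−1)·128.4²]/(29+19−2) = 19712.2
t = (1898 − 1957)/√[19712.2·(1/29 + 1/19)] = -1.4238
df = n₁ + n₂ − 2 = 46
Two-sided p-value ≈ 0.161
Since p ≈ 0.161 > α = 0.025, fail to reject H0; the evidence is not statistically significant.

t = -1.4238; fail to reject H0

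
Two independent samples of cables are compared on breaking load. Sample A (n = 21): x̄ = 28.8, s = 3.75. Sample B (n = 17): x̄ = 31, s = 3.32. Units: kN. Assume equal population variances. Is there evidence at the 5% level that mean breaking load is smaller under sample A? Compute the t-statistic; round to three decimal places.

Let group 1 = sample A, group 2 = sample B. H0: μ_1 = μ_2; H1: μ_1 < μ_2 (two-sample pooled-variance t-test, left-tailed).
s_p² = [(21−1)·3.75² + (17−1)·3.32²]/(21+17−2) = 12.7113
t = (28.8 − 31)/√[12.7113·(1/21 + 1/17)] = -1.891
df = n₁ + n₂ − 2 = 36
p-value = P(T ≤ -1.891) ≈ 0.033
Since p ≈ 0.033 < α = 0.05, reject H0; the data support H1.

-1.891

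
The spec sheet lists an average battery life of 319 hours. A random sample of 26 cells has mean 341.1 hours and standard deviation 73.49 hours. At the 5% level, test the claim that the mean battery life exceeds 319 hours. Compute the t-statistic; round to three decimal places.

H0: μ = 319; H1: μ > 319 (one-sample t-test, right-tailed).
t = (x̄ − μ₀)/(s/√n) = (341.1 − 319)/(73.49/√26) = 1.533
df = n − 1 = 25
p-value = P(T ≥ 1.533) ≈ 0.0689
Since p ≈ 0.0689 > α = 0.05, fail to reject H0; the evidence is not statistically significant.

1.533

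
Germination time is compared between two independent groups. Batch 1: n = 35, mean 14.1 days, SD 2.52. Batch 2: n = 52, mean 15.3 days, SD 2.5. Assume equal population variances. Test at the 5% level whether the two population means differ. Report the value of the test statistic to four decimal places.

Let group 1 = batch 1, group 2 = batch 2. H0: μ_1 = μ_2; H1: μ_1 ≠ μ_2 (two-sample pooled-variance t-test, two-sided).
s_p² = [(35−1)·2.52² + (52−1)·2.5²]/(35+52−2) = 6.29016
t = (14.1 − 15.3)/√[6.29016·(1/35 + 1/52)] = -2.1884
df = n₁ + n₂ − 2 = 85
Two-sided p-value ≈ 0.031
Since p ≈ 0.031 < α = 0.05, reject H0; the evidence is statistically significant.

-2.1884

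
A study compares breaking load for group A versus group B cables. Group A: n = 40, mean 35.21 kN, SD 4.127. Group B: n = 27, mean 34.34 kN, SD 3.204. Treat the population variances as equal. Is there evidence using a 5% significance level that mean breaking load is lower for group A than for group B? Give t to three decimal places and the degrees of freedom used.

t = 0.923, df = 65

Let group 1 = group A, group 2 = group B. H0: μ_1 = μ_2; H1: μ_1 < μ_2 (two-sample pooled-variance t-test, left-tailed).
s_p² = [(40−1)·4.127² + (27−1)·3.204²]/(40+27−2) = 14.3255
t = (35.21 − 34.34)/√[14.3255·(1/40 + 1/27)] = 0.923
df = n₁ + n₂ − 2 = 65
p-value = P(T ≤ 0.923) ≈ 0.8203
Since p ≈ 0.8203 > α = 0.05, fail to reject H0; the data do not provide sufficient evidence against H0.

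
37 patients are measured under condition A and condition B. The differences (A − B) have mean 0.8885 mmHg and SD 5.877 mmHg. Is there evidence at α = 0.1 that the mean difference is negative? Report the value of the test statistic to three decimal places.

0.920

H0: μ_d = 0; H1: μ_d < 0 (paired t-test on the differences, left-tailed).
t = d̄/(s_d/√n) = 0.8885/(5.877/√37) = 0.920
df = n − 1 = 36
p-value = P(T ≤ 0.920) ≈ 0.818
Since p ≈ 0.818 > α = 0.1, fail to reject H0; the data do not provide sufficient evidence against H0.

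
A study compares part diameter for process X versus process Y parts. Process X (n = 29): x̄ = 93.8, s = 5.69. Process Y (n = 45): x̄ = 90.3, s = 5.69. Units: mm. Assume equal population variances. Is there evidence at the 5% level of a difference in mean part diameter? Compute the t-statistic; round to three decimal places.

2.583

Let group 1 = process X, group 2 = process Y. H0: μ_1 = μ_2; H1: μ_1 ≠ μ_2 (two-sample pooled-variance t-test, two-sided).
s_p² = [(29−1)·5.69² + (45−1)·5.69²]/(29+45−2) = 32.3761
t = (93.8 − 90.3)/√[32.3761·(1/29 + 1/45)] = 2.583
df = n₁ + n₂ − 2 = 72
Two-sided p-value ≈ 0.012
Since p ≈ 0.012 < α = 0.05, reject H0; the data support H1.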